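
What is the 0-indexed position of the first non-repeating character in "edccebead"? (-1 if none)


Input: edccebead
Character frequencies:
  'a': 1
  'b': 1
  'c': 2
  'd': 2
  'e': 3
Scanning left to right for freq == 1:
  Position 0 ('e'): freq=3, skip
  Position 1 ('d'): freq=2, skip
  Position 2 ('c'): freq=2, skip
  Position 3 ('c'): freq=2, skip
  Position 4 ('e'): freq=3, skip
  Position 5 ('b'): unique! => answer = 5

5


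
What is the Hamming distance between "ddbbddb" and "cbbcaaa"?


Comparing "ddbbddb" and "cbbcaaa" position by position:
  Position 0: 'd' vs 'c' => differ
  Position 1: 'd' vs 'b' => differ
  Position 2: 'b' vs 'b' => same
  Position 3: 'b' vs 'c' => differ
  Position 4: 'd' vs 'a' => differ
  Position 5: 'd' vs 'a' => differ
  Position 6: 'b' vs 'a' => differ
Total differences (Hamming distance): 6

6


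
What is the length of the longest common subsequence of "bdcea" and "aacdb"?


LCS of "bdcea" and "aacdb"
DP table:
           a    a    c    d    b
      0    0    0    0    0    0
  b   0    0    0    0    0    1
  d   0    0    0    0    1    1
  c   0    0    0    1    1    1
  e   0    0    0    1    1    1
  a   0    1    1    1    1    1
LCS length = dp[5][5] = 1

1


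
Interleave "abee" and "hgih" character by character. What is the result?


Interleaving "abee" and "hgih":
  Position 0: 'a' from first, 'h' from second => "ah"
  Position 1: 'b' from first, 'g' from second => "bg"
  Position 2: 'e' from first, 'i' from second => "ei"
  Position 3: 'e' from first, 'h' from second => "eh"
Result: ahbgeieh

ahbgeieh


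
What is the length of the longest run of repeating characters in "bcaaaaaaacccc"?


Input: "bcaaaaaaacccc"
Scanning for longest run:
  Position 1 ('c'): new char, reset run to 1
  Position 2 ('a'): new char, reset run to 1
  Position 3 ('a'): continues run of 'a', length=2
  Position 4 ('a'): continues run of 'a', length=3
  Position 5 ('a'): continues run of 'a', length=4
  Position 6 ('a'): continues run of 'a', length=5
  Position 7 ('a'): continues run of 'a', length=6
  Position 8 ('a'): continues run of 'a', length=7
  Position 9 ('c'): new char, reset run to 1
  Position 10 ('c'): continues run of 'c', length=2
  Position 11 ('c'): continues run of 'c', length=3
  Position 12 ('c'): continues run of 'c', length=4
Longest run: 'a' with length 7

7


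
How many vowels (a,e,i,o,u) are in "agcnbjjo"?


Input: agcnbjjo
Checking each character:
  'a' at position 0: vowel (running total: 1)
  'g' at position 1: consonant
  'c' at position 2: consonant
  'n' at position 3: consonant
  'b' at position 4: consonant
  'j' at position 5: consonant
  'j' at position 6: consonant
  'o' at position 7: vowel (running total: 2)
Total vowels: 2

2


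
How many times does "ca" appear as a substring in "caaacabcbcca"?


Searching for "ca" in "caaacabcbcca"
Scanning each position:
  Position 0: "ca" => MATCH
  Position 1: "aa" => no
  Position 2: "aa" => no
  Position 3: "ac" => no
  Position 4: "ca" => MATCH
  Position 5: "ab" => no
  Position 6: "bc" => no
  Position 7: "cb" => no
  Position 8: "bc" => no
  Position 9: "cc" => no
  Position 10: "ca" => MATCH
Total occurrences: 3

3


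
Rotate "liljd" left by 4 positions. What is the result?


Input: "liljd", rotate left by 4
First 4 characters: "lilj"
Remaining characters: "d"
Concatenate remaining + first: "d" + "lilj" = "dlilj"

dlilj


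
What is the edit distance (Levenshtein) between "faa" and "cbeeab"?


Computing edit distance: "faa" -> "cbeeab"
DP table:
           c    b    e    e    a    b
      0    1    2    3    4    5    6
  f   1    1    2    3    4    5    6
  a   2    2    2    3    4    4    5
  a   3    3    3    3    4    4    5
Edit distance = dp[3][6] = 5

5


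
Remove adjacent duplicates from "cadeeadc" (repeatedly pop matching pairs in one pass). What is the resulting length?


Input: cadeeadc
Stack-based adjacent duplicate removal:
  Read 'c': push. Stack: c
  Read 'a': push. Stack: ca
  Read 'd': push. Stack: cad
  Read 'e': push. Stack: cade
  Read 'e': matches stack top 'e' => pop. Stack: cad
  Read 'a': push. Stack: cada
  Read 'd': push. Stack: cadad
  Read 'c': push. Stack: cadadc
Final stack: "cadadc" (length 6)

6


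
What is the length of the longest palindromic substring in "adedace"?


Input: "adedace"
Checking substrings for palindromes:
  [0:5] "adeda" (len 5) => palindrome
  [1:4] "ded" (len 3) => palindrome
Longest palindromic substring: "adeda" with length 5

5


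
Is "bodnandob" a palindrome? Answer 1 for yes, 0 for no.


Input: bodnandob
Reversed: bodnandob
  Compare pos 0 ('b') with pos 8 ('b'): match
  Compare pos 1 ('o') with pos 7 ('o'): match
  Compare pos 2 ('d') with pos 6 ('d'): match
  Compare pos 3 ('n') with pos 5 ('n'): match
Result: palindrome

1


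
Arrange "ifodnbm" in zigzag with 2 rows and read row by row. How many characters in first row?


Zigzag "ifodnbm" into 2 rows:
Placing characters:
  'i' => row 0
  'f' => row 1
  'o' => row 0
  'd' => row 1
  'n' => row 0
  'b' => row 1
  'm' => row 0
Rows:
  Row 0: "ionm"
  Row 1: "fdb"
First row length: 4

4


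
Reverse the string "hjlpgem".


Input: hjlpgem
Reading characters right to left:
  Position 6: 'm'
  Position 5: 'e'
  Position 4: 'g'
  Position 3: 'p'
  Position 2: 'l'
  Position 1: 'j'
  Position 0: 'h'
Reversed: megpljh

megpljh


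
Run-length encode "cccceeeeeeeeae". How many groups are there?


Input: cccceeeeeeeeae
Scanning for consecutive runs:
  Group 1: 'c' x 4 (positions 0-3)
  Group 2: 'e' x 8 (positions 4-11)
  Group 3: 'a' x 1 (positions 12-12)
  Group 4: 'e' x 1 (positions 13-13)
Total groups: 4

4


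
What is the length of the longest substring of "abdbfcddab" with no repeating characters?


Input: "abdbfcddab"
Sliding window (track last position of each char):
  Position 0 ('a'): window [0,0] length 1 -- new best
  Position 1 ('b'): window [0,1] length 2 -- new best
  Position 2 ('d'): window [0,2] length 3 -- new best
  Position 3 ('b'): repeat (last at 1), move window start to 2
  Position 3 ('b'): window [2,3] length 2
  Position 4 ('f'): window [2,4] length 3
  Position 5 ('c'): window [2,5] length 4 -- new best
  Position 6 ('d'): repeat (last at 2), move window start to 3
  Position 6 ('d'): window [3,6] length 4
  Position 7 ('d'): repeat (last at 6), move window start to 7
  Position 7 ('d'): window [7,7] length 1
  Position 8 ('a'): window [7,8] length 2
  Position 9 ('b'): window [7,9] length 3
Longest substring with no repeats: "dbfc" with length 4

4


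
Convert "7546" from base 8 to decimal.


Input: "7546" in base 8
Positional expansion:
  Digit '7' (value 7) x 8^3 = 3584
  Digit '5' (value 5) x 8^2 = 320
  Digit '4' (value 4) x 8^1 = 32
  Digit '6' (value 6) x 8^0 = 6
Sum = 3942

3942


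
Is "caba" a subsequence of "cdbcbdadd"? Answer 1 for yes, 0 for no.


Check if "caba" is a subsequence of "cdbcbdadd"
Greedy scan:
  Position 0 ('c'): matches sub[0] = 'c'
  Position 1 ('d'): no match needed
  Position 2 ('b'): no match needed
  Position 3 ('c'): no match needed
  Position 4 ('b'): no match needed
  Position 5 ('d'): no match needed
  Position 6 ('a'): matches sub[1] = 'a'
  Position 7 ('d'): no match needed
  Position 8 ('d'): no match needed
Only matched 2/4 characters => not a subsequence

0


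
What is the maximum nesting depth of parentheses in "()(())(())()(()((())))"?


Input: "()(())(())()(()((())))"
Tracking depth:
  Position 0 '(': depth becomes 1
  Position 1 ')': depth becomes 0
  Position 2 '(': depth becomes 1
  Position 3 '(': depth becomes 2
  Position 4 ')': depth becomes 1
  Position 5 ')': depth becomes 0
  Position 6 '(': depth becomes 1
  Position 7 '(': depth becomes 2
  Position 8 ')': depth becomes 1
  Position 9 ')': depth becomes 0
  Position 10 '(': depth becomes 1
  Position 11 ')': depth becomes 0
  Position 12 '(': depth becomes 1
  Position 13 '(': depth becomes 2
  Position 14 ')': depth becomes 1
  Position 15 '(': depth becomes 2
  Position 16 '(': depth becomes 3
  Position 17 '(': depth becomes 4
  Position 18 ')': depth becomes 3
  Position 19 ')': depth becomes 2
  Position 20 ')': depth becomes 1
  Position 21 ')': depth becomes 0
Maximum depth reached: 4

4


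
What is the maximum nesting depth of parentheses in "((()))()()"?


Input: "((()))()()"
Tracking depth:
  Position 0 '(': depth becomes 1
  Position 1 '(': depth becomes 2
  Position 2 '(': depth becomes 3
  Position 3 ')': depth becomes 2
  Position 4 ')': depth becomes 1
  Position 5 ')': depth becomes 0
  Position 6 '(': depth becomes 1
  Position 7 ')': depth becomes 0
  Position 8 '(': depth becomes 1
  Position 9 ')': depth becomes 0
Maximum depth reached: 3

3


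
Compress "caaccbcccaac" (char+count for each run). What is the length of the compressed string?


Input: caaccbcccaac
Runs:
  'c' x 1 => "c1"
  'a' x 2 => "a2"
  'c' x 2 => "c2"
  'b' x 1 => "b1"
  'c' x 3 => "c3"
  'a' x 2 => "a2"
  'c' x 1 => "c1"
Compressed: "c1a2c2b1c3a2c1"
Compressed length: 14

14


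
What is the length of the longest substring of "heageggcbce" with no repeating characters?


Input: "heageggcbce"
Sliding window (track last position of each char):
  Position 0 ('h'): window [0,0] length 1 -- new best
  Position 1 ('e'): window [0,1] length 2 -- new best
  Position 2 ('a'): window [0,2] length 3 -- new best
  Position 3 ('g'): window [0,3] length 4 -- new best
  Position 4 ('e'): repeat (last at 1), move window start to 2
  Position 4 ('e'): window [2,4] length 3
  Position 5 ('g'): repeat (last at 3), move window start to 4
  Position 5 ('g'): window [4,5] length 2
  Position 6 ('g'): repeat (last at 5), move window start to 6
  Position 6 ('g'): window [6,6] length 1
  Position 7 ('c'): window [6,7] length 2
  Position 8 ('b'): window [6,8] length 3
  Position 9 ('c'): repeat (last at 7), move window start to 8
  Position 9 ('c'): window [8,9] length 2
  Position 10 ('e'): window [8,10] length 3
Longest substring with no repeats: "heag" with length 4

4


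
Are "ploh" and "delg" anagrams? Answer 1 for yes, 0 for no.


Strings: "ploh", "delg"
Sorted first:  hlop
Sorted second: degl
Differ at position 0: 'h' vs 'd' => not anagrams

0


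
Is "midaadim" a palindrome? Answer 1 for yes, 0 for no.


Input: midaadim
Reversed: midaadim
  Compare pos 0 ('m') with pos 7 ('m'): match
  Compare pos 1 ('i') with pos 6 ('i'): match
  Compare pos 2 ('d') with pos 5 ('d'): match
  Compare pos 3 ('a') with pos 4 ('a'): match
Result: palindrome

1


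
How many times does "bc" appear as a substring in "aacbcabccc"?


Searching for "bc" in "aacbcabccc"
Scanning each position:
  Position 0: "aa" => no
  Position 1: "ac" => no
  Position 2: "cb" => no
  Position 3: "bc" => MATCH
  Position 4: "ca" => no
  Position 5: "ab" => no
  Position 6: "bc" => MATCH
  Position 7: "cc" => no
  Position 8: "cc" => no
Total occurrences: 2

2


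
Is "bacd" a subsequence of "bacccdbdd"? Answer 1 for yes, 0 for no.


Check if "bacd" is a subsequence of "bacccdbdd"
Greedy scan:
  Position 0 ('b'): matches sub[0] = 'b'
  Position 1 ('a'): matches sub[1] = 'a'
  Position 2 ('c'): matches sub[2] = 'c'
  Position 3 ('c'): no match needed
  Position 4 ('c'): no match needed
  Position 5 ('d'): matches sub[3] = 'd'
  Position 6 ('b'): no match needed
  Position 7 ('d'): no match needed
  Position 8 ('d'): no match needed
All 4 characters matched => is a subsequence

1


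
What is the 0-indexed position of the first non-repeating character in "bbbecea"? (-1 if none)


Input: bbbecea
Character frequencies:
  'a': 1
  'b': 3
  'c': 1
  'e': 2
Scanning left to right for freq == 1:
  Position 0 ('b'): freq=3, skip
  Position 1 ('b'): freq=3, skip
  Position 2 ('b'): freq=3, skip
  Position 3 ('e'): freq=2, skip
  Position 4 ('c'): unique! => answer = 4

4


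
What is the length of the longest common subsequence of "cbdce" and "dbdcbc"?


LCS of "cbdce" and "dbdcbc"
DP table:
           d    b    d    c    b    c
      0    0    0    0    0    0    0
  c   0    0    0    0    1    1    1
  b   0    0    1    1    1    2    2
  d   0    1    1    2    2    2    2
  c   0    1    1    2    3    3    3
  e   0    1    1    2    3    3    3
LCS length = dp[5][6] = 3

3


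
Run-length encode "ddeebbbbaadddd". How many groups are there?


Input: ddeebbbbaadddd
Scanning for consecutive runs:
  Group 1: 'd' x 2 (positions 0-1)
  Group 2: 'e' x 2 (positions 2-3)
  Group 3: 'b' x 4 (positions 4-7)
  Group 4: 'a' x 2 (positions 8-9)
  Group 5: 'd' x 4 (positions 10-13)
Total groups: 5

5


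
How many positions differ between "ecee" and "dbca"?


Comparing "ecee" and "dbca" position by position:
  Position 0: 'e' vs 'd' => DIFFER
  Position 1: 'c' vs 'b' => DIFFER
  Position 2: 'e' vs 'c' => DIFFER
  Position 3: 'e' vs 'a' => DIFFER
Positions that differ: 4

4


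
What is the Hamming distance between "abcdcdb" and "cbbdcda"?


Comparing "abcdcdb" and "cbbdcda" position by position:
  Position 0: 'a' vs 'c' => differ
  Position 1: 'b' vs 'b' => same
  Position 2: 'c' vs 'b' => differ
  Position 3: 'd' vs 'd' => same
  Position 4: 'c' vs 'c' => same
  Position 5: 'd' vs 'd' => same
  Position 6: 'b' vs 'a' => differ
Total differences (Hamming distance): 3

3


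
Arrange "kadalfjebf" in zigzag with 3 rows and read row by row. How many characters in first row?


Zigzag "kadalfjebf" into 3 rows:
Placing characters:
  'k' => row 0
  'a' => row 1
  'd' => row 2
  'a' => row 1
  'l' => row 0
  'f' => row 1
  'j' => row 2
  'e' => row 1
  'b' => row 0
  'f' => row 1
Rows:
  Row 0: "klb"
  Row 1: "aafef"
  Row 2: "dj"
First row length: 3

3


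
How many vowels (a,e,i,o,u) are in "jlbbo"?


Input: jlbbo
Checking each character:
  'j' at position 0: consonant
  'l' at position 1: consonant
  'b' at position 2: consonant
  'b' at position 3: consonant
  'o' at position 4: vowel (running total: 1)
Total vowels: 1

1


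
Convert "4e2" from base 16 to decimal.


Input: "4e2" in base 16
Positional expansion:
  Digit '4' (value 4) x 16^2 = 1024
  Digit 'e' (value 14) x 16^1 = 224
  Digit '2' (value 2) x 16^0 = 2
Sum = 1250

1250


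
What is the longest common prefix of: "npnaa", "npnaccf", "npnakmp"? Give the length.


Words: npnaa, npnaccf, npnakmp
  Position 0: all 'n' => match
  Position 1: all 'p' => match
  Position 2: all 'n' => match
  Position 3: all 'a' => match
  Position 4: ('a', 'c', 'k') => mismatch, stop
LCP = "npna" (length 4)

4


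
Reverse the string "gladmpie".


Input: gladmpie
Reading characters right to left:
  Position 7: 'e'
  Position 6: 'i'
  Position 5: 'p'
  Position 4: 'm'
  Position 3: 'd'
  Position 2: 'a'
  Position 1: 'l'
  Position 0: 'g'
Reversed: eipmdalg

eipmdalg


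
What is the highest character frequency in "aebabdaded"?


Input: aebabdaded
Character counts:
  'a': 3
  'b': 2
  'd': 3
  'e': 2
Maximum frequency: 3

3


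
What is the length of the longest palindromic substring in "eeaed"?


Input: "eeaed"
Checking substrings for palindromes:
  [1:4] "eae" (len 3) => palindrome
  [0:2] "ee" (len 2) => palindrome
Longest palindromic substring: "eae" with length 3

3


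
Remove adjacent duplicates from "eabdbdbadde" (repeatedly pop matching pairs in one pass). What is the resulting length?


Input: eabdbdbadde
Stack-based adjacent duplicate removal:
  Read 'e': push. Stack: e
  Read 'a': push. Stack: ea
  Read 'b': push. Stack: eab
  Read 'd': push. Stack: eabd
  Read 'b': push. Stack: eabdb
  Read 'd': push. Stack: eabdbd
  Read 'b': push. Stack: eabdbdb
  Read 'a': push. Stack: eabdbdba
  Read 'd': push. Stack: eabdbdbad
  Read 'd': matches stack top 'd' => pop. Stack: eabdbdba
  Read 'e': push. Stack: eabdbdbae
Final stack: "eabdbdbae" (length 9)

9


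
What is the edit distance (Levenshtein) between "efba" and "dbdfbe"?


Computing edit distance: "efba" -> "dbdfbe"
DP table:
           d    b    d    f    b    e
      0    1    2    3    4    5    6
  e   1    1    2    3    4    5    5
  f   2    2    2    3    3    4    5
  b   3    3    2    3    4    3    4
  a   4    4    3    3    4    4    4
Edit distance = dp[4][6] = 4

4


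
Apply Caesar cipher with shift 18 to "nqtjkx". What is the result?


Caesar cipher: shift "nqtjkx" by 18
  'n' (pos 13) + 18 = pos 5 = 'f'
  'q' (pos 16) + 18 = pos 8 = 'i'
  't' (pos 19) + 18 = pos 11 = 'l'
  'j' (pos 9) + 18 = pos 1 = 'b'
  'k' (pos 10) + 18 = pos 2 = 'c'
  'x' (pos 23) + 18 = pos 15 = 'p'
Result: filbcp

filbcp


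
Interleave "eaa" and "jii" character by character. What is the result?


Interleaving "eaa" and "jii":
  Position 0: 'e' from first, 'j' from second => "ej"
  Position 1: 'a' from first, 'i' from second => "ai"
  Position 2: 'a' from first, 'i' from second => "ai"
Result: ejaiai

ejaiai


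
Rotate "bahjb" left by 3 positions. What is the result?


Input: "bahjb", rotate left by 3
First 3 characters: "bah"
Remaining characters: "jb"
Concatenate remaining + first: "jb" + "bah" = "jbbah"

jbbah


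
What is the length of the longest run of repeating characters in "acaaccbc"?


Input: "acaaccbc"
Scanning for longest run:
  Position 1 ('c'): new char, reset run to 1
  Position 2 ('a'): new char, reset run to 1
  Position 3 ('a'): continues run of 'a', length=2
  Position 4 ('c'): new char, reset run to 1
  Position 5 ('c'): continues run of 'c', length=2
  Position 6 ('b'): new char, reset run to 1
  Position 7 ('c'): new char, reset run to 1
Longest run: 'a' with length 2

2


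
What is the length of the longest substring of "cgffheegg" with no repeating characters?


Input: "cgffheegg"
Sliding window (track last position of each char):
  Position 0 ('c'): window [0,0] length 1 -- new best
  Position 1 ('g'): window [0,1] length 2 -- new best
  Position 2 ('f'): window [0,2] length 3 -- new best
  Position 3 ('f'): repeat (last at 2), move window start to 3
  Position 3 ('f'): window [3,3] length 1
  Position 4 ('h'): window [3,4] length 2
  Position 5 ('e'): window [3,5] length 3
  Position 6 ('e'): repeat (last at 5), move window start to 6
  Position 6 ('e'): window [6,6] length 1
  Position 7 ('g'): window [6,7] length 2
  Position 8 ('g'): repeat (last at 7), move window start to 8
  Position 8 ('g'): window [8,8] length 1
Longest substring with no repeats: "cgf" with length 3

3


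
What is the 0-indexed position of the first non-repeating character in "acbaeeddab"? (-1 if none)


Input: acbaeeddab
Character frequencies:
  'a': 3
  'b': 2
  'c': 1
  'd': 2
  'e': 2
Scanning left to right for freq == 1:
  Position 0 ('a'): freq=3, skip
  Position 1 ('c'): unique! => answer = 1

1


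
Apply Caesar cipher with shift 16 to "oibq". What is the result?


Caesar cipher: shift "oibq" by 16
  'o' (pos 14) + 16 = pos 4 = 'e'
  'i' (pos 8) + 16 = pos 24 = 'y'
  'b' (pos 1) + 16 = pos 17 = 'r'
  'q' (pos 16) + 16 = pos 6 = 'g'
Result: eyrg

eyrg


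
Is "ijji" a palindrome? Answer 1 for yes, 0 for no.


Input: ijji
Reversed: ijji
  Compare pos 0 ('i') with pos 3 ('i'): match
  Compare pos 1 ('j') with pos 2 ('j'): match
Result: palindrome

1


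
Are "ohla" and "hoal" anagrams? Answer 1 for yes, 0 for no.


Strings: "ohla", "hoal"
Sorted first:  ahlo
Sorted second: ahlo
Sorted forms match => anagrams

1


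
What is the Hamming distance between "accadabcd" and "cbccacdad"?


Comparing "accadabcd" and "cbccacdad" position by position:
  Position 0: 'a' vs 'c' => differ
  Position 1: 'c' vs 'b' => differ
  Position 2: 'c' vs 'c' => same
  Position 3: 'a' vs 'c' => differ
  Position 4: 'd' vs 'a' => differ
  Position 5: 'a' vs 'c' => differ
  Position 6: 'b' vs 'd' => differ
  Position 7: 'c' vs 'a' => differ
  Position 8: 'd' vs 'd' => same
Total differences (Hamming distance): 7

7


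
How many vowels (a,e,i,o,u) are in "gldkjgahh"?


Input: gldkjgahh
Checking each character:
  'g' at position 0: consonant
  'l' at position 1: consonant
  'd' at position 2: consonant
  'k' at position 3: consonant
  'j' at position 4: consonant
  'g' at position 5: consonant
  'a' at position 6: vowel (running total: 1)
  'h' at position 7: consonant
  'h' at position 8: consonant
Total vowels: 1

1


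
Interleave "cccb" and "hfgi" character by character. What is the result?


Interleaving "cccb" and "hfgi":
  Position 0: 'c' from first, 'h' from second => "ch"
  Position 1: 'c' from first, 'f' from second => "cf"
  Position 2: 'c' from first, 'g' from second => "cg"
  Position 3: 'b' from first, 'i' from second => "bi"
Result: chcfcgbi

chcfcgbi


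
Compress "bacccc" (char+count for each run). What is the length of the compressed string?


Input: bacccc
Runs:
  'b' x 1 => "b1"
  'a' x 1 => "a1"
  'c' x 4 => "c4"
Compressed: "b1a1c4"
Compressed length: 6

6


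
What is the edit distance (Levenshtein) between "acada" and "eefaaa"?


Computing edit distance: "acada" -> "eefaaa"
DP table:
           e    e    f    a    a    a
      0    1    2    3    4    5    6
  a   1    1    2    3    3    4    5
  c   2    2    2    3    4    4    5
  a   3    3    3    3    3    4    4
  d   4    4    4    4    4    4    5
  a   5    5    5    5    4    4    4
Edit distance = dp[5][6] = 4

4


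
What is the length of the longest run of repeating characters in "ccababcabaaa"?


Input: "ccababcabaaa"
Scanning for longest run:
  Position 1 ('c'): continues run of 'c', length=2
  Position 2 ('a'): new char, reset run to 1
  Position 3 ('b'): new char, reset run to 1
  Position 4 ('a'): new char, reset run to 1
  Position 5 ('b'): new char, reset run to 1
  Position 6 ('c'): new char, reset run to 1
  Position 7 ('a'): new char, reset run to 1
  Position 8 ('b'): new char, reset run to 1
  Position 9 ('a'): new char, reset run to 1
  Position 10 ('a'): continues run of 'a', length=2
  Position 11 ('a'): continues run of 'a', length=3
Longest run: 'a' with length 3

3


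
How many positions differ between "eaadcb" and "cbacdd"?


Comparing "eaadcb" and "cbacdd" position by position:
  Position 0: 'e' vs 'c' => DIFFER
  Position 1: 'a' vs 'b' => DIFFER
  Position 2: 'a' vs 'a' => same
  Position 3: 'd' vs 'c' => DIFFER
  Position 4: 'c' vs 'd' => DIFFER
  Position 5: 'b' vs 'd' => DIFFER
Positions that differ: 5

5


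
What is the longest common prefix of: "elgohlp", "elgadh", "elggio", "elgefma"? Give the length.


Words: elgohlp, elgadh, elggio, elgefma
  Position 0: all 'e' => match
  Position 1: all 'l' => match
  Position 2: all 'g' => match
  Position 3: ('o', 'a', 'g', 'e') => mismatch, stop
LCP = "elg" (length 3)

3


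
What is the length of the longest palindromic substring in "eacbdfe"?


Input: "eacbdfe"
Checking substrings for palindromes:
  No multi-char palindromic substrings found
Longest palindromic substring: "e" with length 1

1


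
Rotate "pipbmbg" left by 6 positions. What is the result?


Input: "pipbmbg", rotate left by 6
First 6 characters: "pipbmb"
Remaining characters: "g"
Concatenate remaining + first: "g" + "pipbmb" = "gpipbmb"

gpipbmb


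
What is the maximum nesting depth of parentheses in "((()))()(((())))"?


Input: "((()))()(((())))"
Tracking depth:
  Position 0 '(': depth becomes 1
  Position 1 '(': depth becomes 2
  Position 2 '(': depth becomes 3
  Position 3 ')': depth becomes 2
  Position 4 ')': depth becomes 1
  Position 5 ')': depth becomes 0
  Position 6 '(': depth becomes 1
  Position 7 ')': depth becomes 0
  Position 8 '(': depth becomes 1
  Position 9 '(': depth becomes 2
  Position 10 '(': depth becomes 3
  Position 11 '(': depth becomes 4
  Position 12 ')': depth becomes 3
  Position 13 ')': depth becomes 2
  Position 14 ')': depth becomes 1
  Position 15 ')': depth becomes 0
Maximum depth reached: 4

4


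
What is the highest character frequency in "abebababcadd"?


Input: abebababcadd
Character counts:
  'a': 4
  'b': 4
  'c': 1
  'd': 2
  'e': 1
Maximum frequency: 4

4


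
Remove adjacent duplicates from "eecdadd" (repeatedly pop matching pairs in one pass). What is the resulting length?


Input: eecdadd
Stack-based adjacent duplicate removal:
  Read 'e': push. Stack: e
  Read 'e': matches stack top 'e' => pop. Stack: (empty)
  Read 'c': push. Stack: c
  Read 'd': push. Stack: cd
  Read 'a': push. Stack: cda
  Read 'd': push. Stack: cdad
  Read 'd': matches stack top 'd' => pop. Stack: cda
Final stack: "cda" (length 3)

3


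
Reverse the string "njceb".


Input: njceb
Reading characters right to left:
  Position 4: 'b'
  Position 3: 'e'
  Position 2: 'c'
  Position 1: 'j'
  Position 0: 'n'
Reversed: becjn

becjn


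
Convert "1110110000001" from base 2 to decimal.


Input: "1110110000001" in base 2
Positional expansion:
  Digit '1' (value 1) x 2^12 = 4096
  Digit '1' (value 1) x 2^11 = 2048
  Digit '1' (value 1) x 2^10 = 1024
  Digit '0' (value 0) x 2^9 = 0
  Digit '1' (value 1) x 2^8 = 256
  Digit '1' (value 1) x 2^7 = 128
  Digit '0' (value 0) x 2^6 = 0
  Digit '0' (value 0) x 2^5 = 0
  Digit '0' (value 0) x 2^4 = 0
  Digit '0' (value 0) x 2^3 = 0
  Digit '0' (value 0) x 2^2 = 0
  Digit '0' (value 0) x 2^1 = 0
  Digit '1' (value 1) x 2^0 = 1
Sum = 7553

7553


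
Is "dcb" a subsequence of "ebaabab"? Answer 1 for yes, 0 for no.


Check if "dcb" is a subsequence of "ebaabab"
Greedy scan:
  Position 0 ('e'): no match needed
  Position 1 ('b'): no match needed
  Position 2 ('a'): no match needed
  Position 3 ('a'): no match needed
  Position 4 ('b'): no match needed
  Position 5 ('a'): no match needed
  Position 6 ('b'): no match needed
Only matched 0/3 characters => not a subsequence

0


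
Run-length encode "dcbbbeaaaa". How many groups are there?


Input: dcbbbeaaaa
Scanning for consecutive runs:
  Group 1: 'd' x 1 (positions 0-0)
  Group 2: 'c' x 1 (positions 1-1)
  Group 3: 'b' x 3 (positions 2-4)
  Group 4: 'e' x 1 (positions 5-5)
  Group 5: 'a' x 4 (positions 6-9)
Total groups: 5

5


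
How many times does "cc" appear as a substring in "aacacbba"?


Searching for "cc" in "aacacbba"
Scanning each position:
  Position 0: "aa" => no
  Position 1: "ac" => no
  Position 2: "ca" => no
  Position 3: "ac" => no
  Position 4: "cb" => no
  Position 5: "bb" => no
  Position 6: "ba" => no
Total occurrences: 0

0


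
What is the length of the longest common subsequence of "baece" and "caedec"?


LCS of "baece" and "caedec"
DP table:
           c    a    e    d    e    c
      0    0    0    0    0    0    0
  b   0    0    0    0    0    0    0
  a   0    0    1    1    1    1    1
  e   0    0    1    2    2    2    2
  c   0    1    1    2    2    2    3
  e   0    1    1    2    2    3    3
LCS length = dp[5][6] = 3

3


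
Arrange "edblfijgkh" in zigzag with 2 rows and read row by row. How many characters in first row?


Zigzag "edblfijgkh" into 2 rows:
Placing characters:
  'e' => row 0
  'd' => row 1
  'b' => row 0
  'l' => row 1
  'f' => row 0
  'i' => row 1
  'j' => row 0
  'g' => row 1
  'k' => row 0
  'h' => row 1
Rows:
  Row 0: "ebfjk"
  Row 1: "dligh"
First row length: 5

5


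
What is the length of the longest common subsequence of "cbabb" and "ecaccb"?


LCS of "cbabb" and "ecaccb"
DP table:
           e    c    a    c    c    b
      0    0    0    0    0    0    0
  c   0    0    1    1    1    1    1
  b   0    0    1    1    1    1    2
  a   0    0    1    2    2    2    2
  b   0    0    1    2    2    2    3
  b   0    0    1    2    2    2    3
LCS length = dp[5][6] = 3

3


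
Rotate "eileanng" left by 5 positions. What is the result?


Input: "eileanng", rotate left by 5
First 5 characters: "eilea"
Remaining characters: "nng"
Concatenate remaining + first: "nng" + "eilea" = "nngeilea"

nngeilea


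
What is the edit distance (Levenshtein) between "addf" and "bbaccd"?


Computing edit distance: "addf" -> "bbaccd"
DP table:
           b    b    a    c    c    d
      0    1    2    3    4    5    6
  a   1    1    2    2    3    4    5
  d   2    2    2    3    3    4    4
  d   3    3    3    3    4    4    4
  f   4    4    4    4    4    5    5
Edit distance = dp[4][6] = 5

5


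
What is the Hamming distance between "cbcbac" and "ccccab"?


Comparing "cbcbac" and "ccccab" position by position:
  Position 0: 'c' vs 'c' => same
  Position 1: 'b' vs 'c' => differ
  Position 2: 'c' vs 'c' => same
  Position 3: 'b' vs 'c' => differ
  Position 4: 'a' vs 'a' => same
  Position 5: 'c' vs 'b' => differ
Total differences (Hamming distance): 3

3


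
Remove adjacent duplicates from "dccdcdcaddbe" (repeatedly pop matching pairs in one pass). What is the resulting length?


Input: dccdcdcaddbe
Stack-based adjacent duplicate removal:
  Read 'd': push. Stack: d
  Read 'c': push. Stack: dc
  Read 'c': matches stack top 'c' => pop. Stack: d
  Read 'd': matches stack top 'd' => pop. Stack: (empty)
  Read 'c': push. Stack: c
  Read 'd': push. Stack: cd
  Read 'c': push. Stack: cdc
  Read 'a': push. Stack: cdca
  Read 'd': push. Stack: cdcad
  Read 'd': matches stack top 'd' => pop. Stack: cdca
  Read 'b': push. Stack: cdcab
  Read 'e': push. Stack: cdcabe
Final stack: "cdcabe" (length 6)

6


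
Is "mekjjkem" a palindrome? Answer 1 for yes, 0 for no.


Input: mekjjkem
Reversed: mekjjkem
  Compare pos 0 ('m') with pos 7 ('m'): match
  Compare pos 1 ('e') with pos 6 ('e'): match
  Compare pos 2 ('k') with pos 5 ('k'): match
  Compare pos 3 ('j') with pos 4 ('j'): match
Result: palindrome

1


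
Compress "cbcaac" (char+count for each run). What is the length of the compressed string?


Input: cbcaac
Runs:
  'c' x 1 => "c1"
  'b' x 1 => "b1"
  'c' x 1 => "c1"
  'a' x 2 => "a2"
  'c' x 1 => "c1"
Compressed: "c1b1c1a2c1"
Compressed length: 10

10


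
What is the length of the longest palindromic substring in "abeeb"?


Input: "abeeb"
Checking substrings for palindromes:
  [1:5] "beeb" (len 4) => palindrome
  [2:4] "ee" (len 2) => palindrome
Longest palindromic substring: "beeb" with length 4

4


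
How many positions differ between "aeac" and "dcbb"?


Comparing "aeac" and "dcbb" position by position:
  Position 0: 'a' vs 'd' => DIFFER
  Position 1: 'e' vs 'c' => DIFFER
  Position 2: 'a' vs 'b' => DIFFER
  Position 3: 'c' vs 'b' => DIFFER
Positions that differ: 4

4


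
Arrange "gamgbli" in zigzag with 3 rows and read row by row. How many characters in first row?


Zigzag "gamgbli" into 3 rows:
Placing characters:
  'g' => row 0
  'a' => row 1
  'm' => row 2
  'g' => row 1
  'b' => row 0
  'l' => row 1
  'i' => row 2
Rows:
  Row 0: "gb"
  Row 1: "agl"
  Row 2: "mi"
First row length: 2

2


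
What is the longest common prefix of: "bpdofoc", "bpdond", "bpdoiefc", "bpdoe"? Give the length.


Words: bpdofoc, bpdond, bpdoiefc, bpdoe
  Position 0: all 'b' => match
  Position 1: all 'p' => match
  Position 2: all 'd' => match
  Position 3: all 'o' => match
  Position 4: ('f', 'n', 'i', 'e') => mismatch, stop
LCP = "bpdo" (length 4)

4


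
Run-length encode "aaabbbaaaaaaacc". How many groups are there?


Input: aaabbbaaaaaaacc
Scanning for consecutive runs:
  Group 1: 'a' x 3 (positions 0-2)
  Group 2: 'b' x 3 (positions 3-5)
  Group 3: 'a' x 7 (positions 6-12)
  Group 4: 'c' x 2 (positions 13-14)
Total groups: 4

4


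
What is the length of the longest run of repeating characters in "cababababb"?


Input: "cababababb"
Scanning for longest run:
  Position 1 ('a'): new char, reset run to 1
  Position 2 ('b'): new char, reset run to 1
  Position 3 ('a'): new char, reset run to 1
  Position 4 ('b'): new char, reset run to 1
  Position 5 ('a'): new char, reset run to 1
  Position 6 ('b'): new char, reset run to 1
  Position 7 ('a'): new char, reset run to 1
  Position 8 ('b'): new char, reset run to 1
  Position 9 ('b'): continues run of 'b', length=2
Longest run: 'b' with length 2

2


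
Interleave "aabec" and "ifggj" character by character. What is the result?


Interleaving "aabec" and "ifggj":
  Position 0: 'a' from first, 'i' from second => "ai"
  Position 1: 'a' from first, 'f' from second => "af"
  Position 2: 'b' from first, 'g' from second => "bg"
  Position 3: 'e' from first, 'g' from second => "eg"
  Position 4: 'c' from first, 'j' from second => "cj"
Result: aiafbgegcj

aiafbgegcj


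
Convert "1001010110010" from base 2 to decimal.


Input: "1001010110010" in base 2
Positional expansion:
  Digit '1' (value 1) x 2^12 = 4096
  Digit '0' (value 0) x 2^11 = 0
  Digit '0' (value 0) x 2^10 = 0
  Digit '1' (value 1) x 2^9 = 512
  Digit '0' (value 0) x 2^8 = 0
  Digit '1' (value 1) x 2^7 = 128
  Digit '0' (value 0) x 2^6 = 0
  Digit '1' (value 1) x 2^5 = 32
  Digit '1' (value 1) x 2^4 = 16
  Digit '0' (value 0) x 2^3 = 0
  Digit '0' (value 0) x 2^2 = 0
  Digit '1' (value 1) x 2^1 = 2
  Digit '0' (value 0) x 2^0 = 0
Sum = 4786

4786


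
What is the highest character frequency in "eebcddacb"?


Input: eebcddacb
Character counts:
  'a': 1
  'b': 2
  'c': 2
  'd': 2
  'e': 2
Maximum frequency: 2

2


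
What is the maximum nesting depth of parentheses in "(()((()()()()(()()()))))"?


Input: "(()((()()()()(()()()))))"
Tracking depth:
  Position 0 '(': depth becomes 1
  Position 1 '(': depth becomes 2
  Position 2 ')': depth becomes 1
  Position 3 '(': depth becomes 2
  Position 4 '(': depth becomes 3
  Position 5 '(': depth becomes 4
  Position 6 ')': depth becomes 3
  Position 7 '(': depth becomes 4
  Position 8 ')': depth becomes 3
  Position 9 '(': depth becomes 4
  Position 10 ')': depth becomes 3
  Position 11 '(': depth becomes 4
  Position 12 ')': depth becomes 3
  Position 13 '(': depth becomes 4
  Position 14 '(': depth becomes 5
  Position 15 ')': depth becomes 4
  Position 16 '(': depth becomes 5
  Position 17 ')': depth becomes 4
  Position 18 '(': depth becomes 5
  Position 19 ')': depth becomes 4
  Position 20 ')': depth becomes 3
  Position 21 ')': depth becomes 2
  Position 22 ')': depth becomes 1
  Position 23 ')': depth becomes 0
Maximum depth reached: 5

5


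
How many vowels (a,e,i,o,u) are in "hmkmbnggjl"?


Input: hmkmbnggjl
Checking each character:
  'h' at position 0: consonant
  'm' at position 1: consonant
  'k' at position 2: consonant
  'm' at position 3: consonant
  'b' at position 4: consonant
  'n' at position 5: consonant
  'g' at position 6: consonant
  'g' at position 7: consonant
  'j' at position 8: consonant
  'l' at position 9: consonant
Total vowels: 0

0


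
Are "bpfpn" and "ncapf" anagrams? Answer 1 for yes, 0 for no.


Strings: "bpfpn", "ncapf"
Sorted first:  bfnpp
Sorted second: acfnp
Differ at position 0: 'b' vs 'a' => not anagrams

0


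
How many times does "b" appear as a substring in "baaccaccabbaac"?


Searching for "b" in "baaccaccabbaac"
Scanning each position:
  Position 0: "b" => MATCH
  Position 1: "a" => no
  Position 2: "a" => no
  Position 3: "c" => no
  Position 4: "c" => no
  Position 5: "a" => no
  Position 6: "c" => no
  Position 7: "c" => no
  Position 8: "a" => no
  Position 9: "b" => MATCH
  Position 10: "b" => MATCH
  Position 11: "a" => no
  Position 12: "a" => no
  Position 13: "c" => no
Total occurrences: 3

3


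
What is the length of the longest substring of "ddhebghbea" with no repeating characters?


Input: "ddhebghbea"
Sliding window (track last position of each char):
  Position 0 ('d'): window [0,0] length 1 -- new best
  Position 1 ('d'): repeat (last at 0), move window start to 1
  Position 1 ('d'): window [1,1] length 1
  Position 2 ('h'): window [1,2] length 2 -- new best
  Position 3 ('e'): window [1,3] length 3 -- new best
  Position 4 ('b'): window [1,4] length 4 -- new best
  Position 5 ('g'): window [1,5] length 5 -- new best
  Position 6 ('h'): repeat (last at 2), move window start to 3
  Position 6 ('h'): window [3,6] length 4
  Position 7 ('b'): repeat (last at 4), move window start to 5
  Position 7 ('b'): window [5,7] length 3
  Position 8 ('e'): window [5,8] length 4
  Position 9 ('a'): window [5,9] length 5
Longest substring with no repeats: "dhebg" with length 5

5


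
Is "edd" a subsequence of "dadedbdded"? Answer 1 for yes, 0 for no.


Check if "edd" is a subsequence of "dadedbdded"
Greedy scan:
  Position 0 ('d'): no match needed
  Position 1 ('a'): no match needed
  Position 2 ('d'): no match needed
  Position 3 ('e'): matches sub[0] = 'e'
  Position 4 ('d'): matches sub[1] = 'd'
  Position 5 ('b'): no match needed
  Position 6 ('d'): matches sub[2] = 'd'
  Position 7 ('d'): no match needed
  Position 8 ('e'): no match needed
  Position 9 ('d'): no match needed
All 3 characters matched => is a subsequence

1


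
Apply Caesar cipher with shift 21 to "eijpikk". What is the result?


Caesar cipher: shift "eijpikk" by 21
  'e' (pos 4) + 21 = pos 25 = 'z'
  'i' (pos 8) + 21 = pos 3 = 'd'
  'j' (pos 9) + 21 = pos 4 = 'e'
  'p' (pos 15) + 21 = pos 10 = 'k'
  'i' (pos 8) + 21 = pos 3 = 'd'
  'k' (pos 10) + 21 = pos 5 = 'f'
  'k' (pos 10) + 21 = pos 5 = 'f'
Result: zdekdff

zdekdff


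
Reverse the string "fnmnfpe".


Input: fnmnfpe
Reading characters right to left:
  Position 6: 'e'
  Position 5: 'p'
  Position 4: 'f'
  Position 3: 'n'
  Position 2: 'm'
  Position 1: 'n'
  Position 0: 'f'
Reversed: epfnmnf

epfnmnf


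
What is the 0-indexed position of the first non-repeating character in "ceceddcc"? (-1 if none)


Input: ceceddcc
Character frequencies:
  'c': 4
  'd': 2
  'e': 2
Scanning left to right for freq == 1:
  Position 0 ('c'): freq=4, skip
  Position 1 ('e'): freq=2, skip
  Position 2 ('c'): freq=4, skip
  Position 3 ('e'): freq=2, skip
  Position 4 ('d'): freq=2, skip
  Position 5 ('d'): freq=2, skip
  Position 6 ('c'): freq=4, skip
  Position 7 ('c'): freq=4, skip
  No unique character found => answer = -1

-1


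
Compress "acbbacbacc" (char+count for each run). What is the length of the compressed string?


Input: acbbacbacc
Runs:
  'a' x 1 => "a1"
  'c' x 1 => "c1"
  'b' x 2 => "b2"
  'a' x 1 => "a1"
  'c' x 1 => "c1"
  'b' x 1 => "b1"
  'a' x 1 => "a1"
  'c' x 2 => "c2"
Compressed: "a1c1b2a1c1b1a1c2"
Compressed length: 16

16


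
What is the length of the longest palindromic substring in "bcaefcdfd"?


Input: "bcaefcdfd"
Checking substrings for palindromes:
  [6:9] "dfd" (len 3) => palindrome
Longest palindromic substring: "dfd" with length 3

3


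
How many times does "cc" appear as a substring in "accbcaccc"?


Searching for "cc" in "accbcaccc"
Scanning each position:
  Position 0: "ac" => no
  Position 1: "cc" => MATCH
  Position 2: "cb" => no
  Position 3: "bc" => no
  Position 4: "ca" => no
  Position 5: "ac" => no
  Position 6: "cc" => MATCH
  Position 7: "cc" => MATCH
Total occurrences: 3

3


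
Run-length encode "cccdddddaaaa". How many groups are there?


Input: cccdddddaaaa
Scanning for consecutive runs:
  Group 1: 'c' x 3 (positions 0-2)
  Group 2: 'd' x 5 (positions 3-7)
  Group 3: 'a' x 4 (positions 8-11)
Total groups: 3

3


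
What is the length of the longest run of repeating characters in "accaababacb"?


Input: "accaababacb"
Scanning for longest run:
  Position 1 ('c'): new char, reset run to 1
  Position 2 ('c'): continues run of 'c', length=2
  Position 3 ('a'): new char, reset run to 1
  Position 4 ('a'): continues run of 'a', length=2
  Position 5 ('b'): new char, reset run to 1
  Position 6 ('a'): new char, reset run to 1
  Position 7 ('b'): new char, reset run to 1
  Position 8 ('a'): new char, reset run to 1
  Position 9 ('c'): new char, reset run to 1
  Position 10 ('b'): new char, reset run to 1
Longest run: 'c' with length 2

2


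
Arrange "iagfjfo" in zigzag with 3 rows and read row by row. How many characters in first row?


Zigzag "iagfjfo" into 3 rows:
Placing characters:
  'i' => row 0
  'a' => row 1
  'g' => row 2
  'f' => row 1
  'j' => row 0
  'f' => row 1
  'o' => row 2
Rows:
  Row 0: "ij"
  Row 1: "aff"
  Row 2: "go"
First row length: 2

2


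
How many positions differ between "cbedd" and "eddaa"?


Comparing "cbedd" and "eddaa" position by position:
  Position 0: 'c' vs 'e' => DIFFER
  Position 1: 'b' vs 'd' => DIFFER
  Position 2: 'e' vs 'd' => DIFFER
  Position 3: 'd' vs 'a' => DIFFER
  Position 4: 'd' vs 'a' => DIFFER
Positions that differ: 5

5
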